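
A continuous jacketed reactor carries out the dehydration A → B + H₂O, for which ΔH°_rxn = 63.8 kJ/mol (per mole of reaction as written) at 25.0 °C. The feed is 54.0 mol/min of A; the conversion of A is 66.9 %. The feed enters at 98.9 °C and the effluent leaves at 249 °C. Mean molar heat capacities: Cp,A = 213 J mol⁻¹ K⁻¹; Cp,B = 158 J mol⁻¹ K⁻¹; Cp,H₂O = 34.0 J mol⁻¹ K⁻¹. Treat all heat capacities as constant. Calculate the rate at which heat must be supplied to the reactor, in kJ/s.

Q_in = 64.4 kJ/s

Extent of reaction ξ = 0.669 × 54.0 = 36.126 mol/min
Reaction term: ξ·ΔH°_rxn = 36.126 × 63.8 = 2304.8 kJ/min
Sensible, feed 98.9→25 °C: -850 kJ/min
Outlet flows (mol/min): A 17.874, B 36.126, H₂O 36.126
Sensible, products 25→249 °C: 2406.5 kJ/min
Q = ΔH = 3861.4 kJ/min = 64.356 kW
Heat supplied = 64.356 kJ/s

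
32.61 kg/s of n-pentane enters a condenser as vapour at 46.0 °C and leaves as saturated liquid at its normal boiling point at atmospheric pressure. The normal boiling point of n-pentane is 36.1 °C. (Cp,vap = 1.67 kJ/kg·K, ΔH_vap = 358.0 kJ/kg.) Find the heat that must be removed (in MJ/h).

Q_c = 44000 MJ/h

vapour 46.0→36.1 °C: -16.533 kJ/kg
condensation at 36.1 °C: -358 kJ/kg
Δh = -16.533 + -358 = -374.53 kJ/kg
Q = ṁ·Δh = 32.61 kg/s × -374.53 kJ/kg = -12214 kJ/s
|Q| = 12214 kW = 43969 MJ/h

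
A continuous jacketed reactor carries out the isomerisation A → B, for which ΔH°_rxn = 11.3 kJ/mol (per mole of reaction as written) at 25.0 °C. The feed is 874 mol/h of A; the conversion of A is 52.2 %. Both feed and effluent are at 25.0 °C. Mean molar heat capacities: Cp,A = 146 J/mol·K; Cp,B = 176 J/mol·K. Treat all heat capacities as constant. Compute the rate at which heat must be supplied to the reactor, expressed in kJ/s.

Extent of reaction ξ = 0.522 × 874 = 456.23 mol/h
Reaction term: ξ·ΔH°_rxn = 456.23 × 11.3 = 5155.4 kJ/h
Q = ΔH = 5155.4 kJ/h = 1.432 kW
Heat supplied = 1.432 kJ/s

Q_in = 1.43 kJ/s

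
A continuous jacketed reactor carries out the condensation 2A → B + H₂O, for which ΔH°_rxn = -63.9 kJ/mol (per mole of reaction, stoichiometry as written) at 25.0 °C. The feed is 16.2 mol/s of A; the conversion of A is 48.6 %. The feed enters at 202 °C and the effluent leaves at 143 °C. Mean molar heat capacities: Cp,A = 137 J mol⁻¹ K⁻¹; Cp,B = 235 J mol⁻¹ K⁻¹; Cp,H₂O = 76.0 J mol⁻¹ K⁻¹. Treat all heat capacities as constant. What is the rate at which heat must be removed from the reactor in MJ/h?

Q_out = 1320 MJ/h

Extent of reaction ξ = 0.486 × 16.2 / 2 = 3.9366 mol/s
Reaction term: ξ·ΔH°_rxn = 3.9366 × -63.9 = -251.55 kJ/s
Sensible, feed 202→25 °C: -392.83 kJ/s
Outlet flows (mol/s): A 8.3268, B 3.9366, H₂O 3.9366
Sensible, products 25→143 °C: 279.08 kJ/s
Q = ΔH = -365.31 kJ/s = -365.31 kW
Heat removed = 1315.1 MJ/h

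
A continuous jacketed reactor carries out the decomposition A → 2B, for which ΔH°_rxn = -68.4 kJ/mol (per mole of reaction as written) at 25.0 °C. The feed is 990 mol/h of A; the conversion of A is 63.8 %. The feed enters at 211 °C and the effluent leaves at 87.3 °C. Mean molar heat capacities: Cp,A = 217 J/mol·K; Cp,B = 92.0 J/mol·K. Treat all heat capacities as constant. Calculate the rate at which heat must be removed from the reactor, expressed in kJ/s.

Extent of reaction ξ = 0.638 × 990 = 631.62 mol/h
Reaction term: ξ·ΔH°_rxn = 631.62 × -68.4 = -43203 kJ/h
Sensible, feed 211→25 °C: -39958 kJ/h
Outlet flows (mol/h): A 358.38, B 1263.2
Sensible, products 25→87.3 °C: 12085 kJ/h
Q = ΔH = -71076 kJ/h = -19.743 kW
Heat removed = 19.743 kJ/s

Q_out = 19.7 kJ/s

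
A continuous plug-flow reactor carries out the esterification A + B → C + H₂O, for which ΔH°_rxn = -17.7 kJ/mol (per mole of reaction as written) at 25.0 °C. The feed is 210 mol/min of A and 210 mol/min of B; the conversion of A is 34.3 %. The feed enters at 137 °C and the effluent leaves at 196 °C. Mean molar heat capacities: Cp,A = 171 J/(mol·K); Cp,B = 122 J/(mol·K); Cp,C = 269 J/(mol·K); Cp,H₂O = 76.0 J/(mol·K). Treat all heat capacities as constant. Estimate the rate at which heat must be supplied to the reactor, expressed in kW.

Q_in = 49.9 kW

Extent of reaction ξ = 0.343 × 210 = 72.03 mol/min
Reaction term: ξ·ΔH°_rxn = 72.03 × -17.7 = -1274.9 kJ/min
Sensible, feed 137→25 °C: -6891.4 kJ/min
Outlet flows (mol/min): A 137.97, B 137.97, C 72.03, H₂O 72.03
Sensible, products 25→196 °C: 11162 kJ/min
Q = ΔH = 2995.8 kJ/min = 49.93 kW
Heat supplied = 49.93 kW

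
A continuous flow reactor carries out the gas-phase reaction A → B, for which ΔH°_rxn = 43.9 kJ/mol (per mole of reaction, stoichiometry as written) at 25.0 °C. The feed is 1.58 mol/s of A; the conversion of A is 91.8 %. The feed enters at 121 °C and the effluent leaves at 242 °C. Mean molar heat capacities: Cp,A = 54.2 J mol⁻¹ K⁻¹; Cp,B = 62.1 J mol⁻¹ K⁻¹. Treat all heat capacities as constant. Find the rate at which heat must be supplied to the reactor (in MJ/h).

Q_in = 275 MJ/h

Extent of reaction ξ = 0.918 × 1.58 = 1.4504 mol/s
Reaction term: ξ·ΔH°_rxn = 1.4504 × 43.9 = 63.674 kJ/s
Sensible, feed 121→25 °C: -8.2211 kJ/s
Outlet flows (mol/s): A 0.12956, B 1.4504
Sensible, products 25→242 °C: 21.07 kJ/s
Q = ΔH = 76.523 kJ/s = 76.523 kW
Heat supplied = 275.48 MJ/h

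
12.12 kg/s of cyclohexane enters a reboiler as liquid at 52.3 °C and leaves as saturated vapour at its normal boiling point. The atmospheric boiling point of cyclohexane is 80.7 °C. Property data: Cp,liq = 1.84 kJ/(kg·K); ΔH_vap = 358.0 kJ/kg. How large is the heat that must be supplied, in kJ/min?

liquid 52.3→80.7 °C: 52.256 kJ/kg
vaporisation at 80.7 °C: 358 kJ/kg
Δh = 52.256 + 358 = 410.26 kJ/kg
Q = ṁ·Δh = 12.12 kg/s × 410.26 kJ/kg = 4972.3 kJ/s
|Q| = 4972.3 kW = 298340 kJ/min

Q = 298000 kJ/min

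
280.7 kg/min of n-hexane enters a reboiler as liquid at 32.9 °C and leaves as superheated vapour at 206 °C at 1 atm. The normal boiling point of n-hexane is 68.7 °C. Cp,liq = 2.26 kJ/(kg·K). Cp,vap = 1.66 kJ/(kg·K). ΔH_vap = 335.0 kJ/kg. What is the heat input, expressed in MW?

Q = 3.01 MW

liquid 32.9→68.7 °C: 80.908 kJ/kg
vaporisation at 68.7 °C: 335 kJ/kg
vapour 68.7→206 °C: 227.92 kJ/kg
Δh = 80.908 + 335 + 227.92 = 643.83 kJ/kg
Q = ṁ·Δh = 280.7 kg/min × 643.83 kJ/kg = 180720 kJ/min
|Q| = 3012 kW = 3.012 MW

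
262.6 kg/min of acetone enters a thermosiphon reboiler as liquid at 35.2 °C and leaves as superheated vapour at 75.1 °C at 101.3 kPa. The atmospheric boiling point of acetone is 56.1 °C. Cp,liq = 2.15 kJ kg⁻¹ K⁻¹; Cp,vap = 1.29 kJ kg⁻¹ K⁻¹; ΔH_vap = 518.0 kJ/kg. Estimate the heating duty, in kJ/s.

liquid 35.2→56.1 °C: 44.935 kJ/kg
vaporisation at 56.1 °C: 518 kJ/kg
vapour 56.1→75.1 °C: 24.51 kJ/kg
Δh = 44.935 + 518 + 24.51 = 587.44 kJ/kg
Q = ṁ·Δh = 262.6 kg/min × 587.44 kJ/kg = 154260 kJ/min
|Q| = 2571.1 kW

Q = 2570 kJ/s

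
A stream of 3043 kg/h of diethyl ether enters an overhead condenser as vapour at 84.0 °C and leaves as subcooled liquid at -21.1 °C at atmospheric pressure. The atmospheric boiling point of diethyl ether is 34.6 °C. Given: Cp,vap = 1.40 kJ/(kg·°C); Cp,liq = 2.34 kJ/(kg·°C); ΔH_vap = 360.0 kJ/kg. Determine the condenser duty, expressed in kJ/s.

Q_c = 473 kJ/s

vapour 84.0→34.6 °C: -69.16 kJ/kg
condensation at 34.6 °C: -360 kJ/kg
liquid 34.6→-21.1 °C: -130.34 kJ/kg
Δh = -69.16 + -360 + -130.34 = -559.5 kJ/kg
Q = ṁ·Δh = 3043 kg/h × -559.5 kJ/kg = -1.7026e+06 kJ/h
|Q| = 472.93 kW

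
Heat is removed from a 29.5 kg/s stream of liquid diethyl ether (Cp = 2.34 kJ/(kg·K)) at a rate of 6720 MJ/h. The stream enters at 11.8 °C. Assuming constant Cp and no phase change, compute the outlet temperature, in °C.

T_out = -15.2 °C

Q = 6720 MJ/h = 1866.7 kJ/s
ΔT = Q/(ṁ·Cp) = 1866.7/(29.5×2.34) = 27.041 K
T_out = 11.8 − 27.041 = -15.241 °C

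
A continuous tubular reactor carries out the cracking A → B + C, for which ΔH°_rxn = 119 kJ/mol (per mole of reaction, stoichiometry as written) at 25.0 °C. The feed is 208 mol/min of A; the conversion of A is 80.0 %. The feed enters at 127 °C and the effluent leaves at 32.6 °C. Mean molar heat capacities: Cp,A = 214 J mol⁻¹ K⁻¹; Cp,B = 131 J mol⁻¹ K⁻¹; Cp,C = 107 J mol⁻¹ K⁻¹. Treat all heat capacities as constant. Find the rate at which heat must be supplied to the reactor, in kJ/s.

Q_in = 261 kJ/s

Extent of reaction ξ = 0.800 × 208 = 166.4 mol/min
Reaction term: ξ·ΔH°_rxn = 166.4 × 119 = 19802 kJ/min
Sensible, feed 127→25 °C: -4540.2 kJ/min
Outlet flows (mol/min): A 41.6, B 166.4, C 166.4
Sensible, products 25→32.6 °C: 368.64 kJ/min
Q = ΔH = 15630 kJ/min = 260.5 kW
Heat supplied = 260.5 kJ/s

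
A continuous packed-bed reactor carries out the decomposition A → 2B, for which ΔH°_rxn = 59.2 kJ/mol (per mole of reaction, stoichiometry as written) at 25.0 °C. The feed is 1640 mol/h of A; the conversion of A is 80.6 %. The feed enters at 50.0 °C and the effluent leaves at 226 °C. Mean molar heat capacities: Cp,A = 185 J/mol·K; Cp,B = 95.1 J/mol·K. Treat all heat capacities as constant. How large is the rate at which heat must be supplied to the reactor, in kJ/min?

Extent of reaction ξ = 0.806 × 1640 = 1321.8 mol/h
Reaction term: ξ·ΔH°_rxn = 1321.8 × 59.2 = 78253 kJ/h
Sensible, feed 50.0→25 °C: -7585 kJ/h
Outlet flows (mol/h): A 318.16, B 2643.7
Sensible, products 25→226 °C: 62365 kJ/h
Q = ΔH = 133030 kJ/h = 36.954 kW
Heat supplied = 2217.2 kJ/min

Q_in = 2220 kJ/min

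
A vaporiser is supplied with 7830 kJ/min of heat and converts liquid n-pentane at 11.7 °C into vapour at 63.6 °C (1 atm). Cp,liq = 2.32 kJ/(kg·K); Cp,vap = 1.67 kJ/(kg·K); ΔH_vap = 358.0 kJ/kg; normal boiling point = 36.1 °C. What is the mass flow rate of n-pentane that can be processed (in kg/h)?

Δh = 2.32×(36.1−11.7) + 358.0 + 1.67×(63.6−36.1) = 460.53 kJ/kg
Q = 7830 kJ/min = 130.5 kJ/s = 469800 kJ/h
ṁ = Q/Δh = 469800 / 460.53 = 1020.1 kg/h

ṁ = 1020 kg/h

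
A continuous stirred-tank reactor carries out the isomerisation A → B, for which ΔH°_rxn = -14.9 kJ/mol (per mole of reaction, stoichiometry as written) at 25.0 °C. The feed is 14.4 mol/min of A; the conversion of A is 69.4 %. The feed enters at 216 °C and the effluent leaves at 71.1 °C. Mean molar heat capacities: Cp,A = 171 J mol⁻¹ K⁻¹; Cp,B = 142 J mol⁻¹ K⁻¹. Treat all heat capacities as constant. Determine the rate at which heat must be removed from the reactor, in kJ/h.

Extent of reaction ξ = 0.694 × 14.4 = 9.9936 mol/min
Reaction term: ξ·ΔH°_rxn = 9.9936 × -14.9 = -148.9 kJ/min
Sensible, feed 216→25 °C: -470.32 kJ/min
Outlet flows (mol/min): A 4.4064, B 9.9936
Sensible, products 25→71.1 °C: 100.16 kJ/min
Q = ΔH = -519.07 kJ/min = -8.6511 kW
Heat removed = 31144 kJ/h

Q_out = 31100 kJ/h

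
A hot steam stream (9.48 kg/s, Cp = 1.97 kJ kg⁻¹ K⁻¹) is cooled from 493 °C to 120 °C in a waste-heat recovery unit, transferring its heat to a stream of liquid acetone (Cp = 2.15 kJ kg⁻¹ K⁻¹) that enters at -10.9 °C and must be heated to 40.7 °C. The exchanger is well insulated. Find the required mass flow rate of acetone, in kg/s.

Heat released by hot stream: Q = 9.48 × 1.97 × (493 − 120) = 6966 kJ/s
Energy balance on cold side (adiabatic exchanger): Q = ṁ_c·Cp_c·(T_c,out − T_c,in)
ṁ_c = 6966 / [2.15 × (40.7 − -10.9)] = 62.791 kg/s

ṁ_c = 62.8 kg/s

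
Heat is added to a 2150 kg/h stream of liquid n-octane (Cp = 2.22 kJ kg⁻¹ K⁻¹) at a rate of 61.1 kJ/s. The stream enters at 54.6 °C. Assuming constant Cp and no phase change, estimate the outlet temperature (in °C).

T_out = 101 °C

Q = 61.1 kJ/s = 219960 kJ/h
ΔT = Q/(ṁ·Cp) = 219960/(2150×2.22) = 46.084 K
T_out = 54.6 + 46.084 = 100.68 °C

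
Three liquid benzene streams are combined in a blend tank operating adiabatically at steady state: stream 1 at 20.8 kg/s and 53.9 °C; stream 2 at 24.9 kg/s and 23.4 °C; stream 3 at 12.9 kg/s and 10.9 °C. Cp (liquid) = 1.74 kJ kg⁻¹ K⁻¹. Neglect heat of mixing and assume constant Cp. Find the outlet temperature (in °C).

T_out = 31.5 °C

Adiabatic, steady state ⇒ Σ ṁᵢCp,ᵢ(T_out − Tᵢ) = 0
T_out = Σ ṁᵢCp,ᵢTᵢ / Σ ṁᵢCp,ᵢ
      = 3209.2 / 101.96 = 31.474 °C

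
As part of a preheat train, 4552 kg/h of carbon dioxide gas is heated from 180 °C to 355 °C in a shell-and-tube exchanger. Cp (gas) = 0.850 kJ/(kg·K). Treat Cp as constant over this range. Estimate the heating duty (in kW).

Q = 188 kW

Q = ṁ·Cp·ΔT = 4552 × 0.850 × (355 − 180) = 677110 kJ/h
Converting: 677110 / 3600 s = 188.09 kW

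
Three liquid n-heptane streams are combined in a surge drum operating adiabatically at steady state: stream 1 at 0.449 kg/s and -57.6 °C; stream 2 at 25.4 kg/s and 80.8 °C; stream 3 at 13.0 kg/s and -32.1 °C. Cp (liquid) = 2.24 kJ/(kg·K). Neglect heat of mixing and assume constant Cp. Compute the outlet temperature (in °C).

T_out = 41.4 °C

Energy balance with Q = 0: Σ ṁᵢCp,ᵢ(T_out − Tᵢ) = 0
Σ ṁᵢCp,ᵢTᵢ = 0.449×2.24×-57.6 + 25.4×2.24×80.8 + 13.0×2.24×-32.1 = 3604.5
Σ ṁᵢCp,ᵢ = 0.449×2.24 + 25.4×2.24 + 13.0×2.24 = 87.022
T_out = 3604.5 / 87.022 = 41.421 °C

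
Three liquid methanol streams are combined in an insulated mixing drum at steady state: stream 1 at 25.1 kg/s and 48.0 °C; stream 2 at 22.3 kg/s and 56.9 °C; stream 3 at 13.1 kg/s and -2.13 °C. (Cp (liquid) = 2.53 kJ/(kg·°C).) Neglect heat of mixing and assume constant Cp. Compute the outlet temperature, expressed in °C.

T_out = 40.4 °C

Adiabatic, steady state ⇒ Σ ṁᵢCp,ᵢ(T_out − Tᵢ) = 0
T_out = Σ ṁᵢCp,ᵢTᵢ / Σ ṁᵢCp,ᵢ
      = 6187.8 / 153.06 = 40.426 °C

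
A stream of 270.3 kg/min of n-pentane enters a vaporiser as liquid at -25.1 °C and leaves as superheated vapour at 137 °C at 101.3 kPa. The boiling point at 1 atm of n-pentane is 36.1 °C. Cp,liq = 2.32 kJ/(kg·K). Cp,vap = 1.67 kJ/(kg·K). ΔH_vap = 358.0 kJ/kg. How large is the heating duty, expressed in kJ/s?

liquid -25.1→36.1 °C: 141.98 kJ/kg
vaporisation at 36.1 °C: 358 kJ/kg
vapour 36.1→137 °C: 168.5 kJ/kg
Δh = 141.98 + 358 + 168.5 = 668.49 kJ/kg
Q = ṁ·Δh = 270.3 kg/min × 668.49 kJ/kg = 180690 kJ/min
|Q| = 3011.5 kW

Q = 3010 kJ/s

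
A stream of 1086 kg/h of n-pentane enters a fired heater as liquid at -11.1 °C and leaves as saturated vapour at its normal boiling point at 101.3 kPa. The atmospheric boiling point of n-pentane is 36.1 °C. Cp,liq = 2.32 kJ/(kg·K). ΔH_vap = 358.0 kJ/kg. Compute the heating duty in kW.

liquid -11.1→36.1 °C: 109.5 kJ/kg
vaporisation at 36.1 °C: 358 kJ/kg
Δh = 109.5 + 358 = 467.5 kJ/kg
Q = ṁ·Δh = 1086 kg/h × 467.5 kJ/kg = 507710 kJ/h
|Q| = 141.03 kW

Q = 141 kW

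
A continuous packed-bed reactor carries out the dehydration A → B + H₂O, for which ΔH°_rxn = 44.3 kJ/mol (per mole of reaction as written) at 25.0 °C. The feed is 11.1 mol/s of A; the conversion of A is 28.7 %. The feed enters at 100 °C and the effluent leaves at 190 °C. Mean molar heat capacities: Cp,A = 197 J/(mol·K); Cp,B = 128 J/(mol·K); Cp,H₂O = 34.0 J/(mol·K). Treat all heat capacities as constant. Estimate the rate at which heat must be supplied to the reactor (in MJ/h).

Extent of reaction ξ = 0.287 × 11.1 = 3.1857 mol/s
Reaction term: ξ·ΔH°_rxn = 3.1857 × 44.3 = 141.13 kJ/s
Sensible, feed 100→25 °C: -164 kJ/s
Outlet flows (mol/s): A 7.9143, B 3.1857, H₂O 3.1857
Sensible, products 25→190 °C: 342.41 kJ/s
Q = ΔH = 319.53 kJ/s = 319.53 kW
Heat supplied = 1150.3 MJ/h

Q_in = 1150 MJ/h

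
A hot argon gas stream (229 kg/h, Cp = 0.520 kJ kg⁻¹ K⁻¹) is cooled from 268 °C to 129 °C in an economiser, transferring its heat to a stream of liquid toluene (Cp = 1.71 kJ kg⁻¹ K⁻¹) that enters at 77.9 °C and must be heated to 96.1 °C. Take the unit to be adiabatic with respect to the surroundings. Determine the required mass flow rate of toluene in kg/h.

Heat released by hot stream: Q = 229 × 0.520 × (268 − 129) = 16552 kJ/h
Energy balance on cold side (adiabatic exchanger): Q = ṁ_c·Cp_c·(T_c,out − T_c,in)
ṁ_c = 16552 / [1.71 × (96.1 − 77.9)] = 531.85 kg/h

ṁ_c = 532 kg/h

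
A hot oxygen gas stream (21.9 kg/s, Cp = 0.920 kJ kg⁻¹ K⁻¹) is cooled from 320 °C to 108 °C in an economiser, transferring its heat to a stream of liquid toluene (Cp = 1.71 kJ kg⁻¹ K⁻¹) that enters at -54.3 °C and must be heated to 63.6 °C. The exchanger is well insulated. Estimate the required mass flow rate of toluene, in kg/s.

ṁ_c = 21.2 kg/s

Heat released by hot stream: Q = 21.9 × 0.920 × (320 − 108) = 4271.4 kJ/s
Energy balance on cold side (adiabatic exchanger): Q = ṁ_c·Cp_c·(T_c,out − T_c,in)
ṁ_c = 4271.4 / [1.71 × (63.6 − -54.3)] = 21.186 kg/s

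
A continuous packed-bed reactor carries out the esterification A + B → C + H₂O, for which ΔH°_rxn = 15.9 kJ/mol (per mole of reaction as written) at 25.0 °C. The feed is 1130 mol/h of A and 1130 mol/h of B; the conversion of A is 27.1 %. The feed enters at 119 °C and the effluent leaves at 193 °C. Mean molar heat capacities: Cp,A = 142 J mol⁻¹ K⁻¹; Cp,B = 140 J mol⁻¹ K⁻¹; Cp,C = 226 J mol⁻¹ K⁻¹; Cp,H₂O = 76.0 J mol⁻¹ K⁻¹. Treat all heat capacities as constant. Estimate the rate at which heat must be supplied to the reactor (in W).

Q_in = 8190 W

Extent of reaction ξ = 0.271 × 1130 = 306.23 mol/h
Reaction term: ξ·ΔH°_rxn = 306.23 × 15.9 = 4869.1 kJ/h
Sensible, feed 119→25 °C: -29954 kJ/h
Outlet flows (mol/h): A 823.77, B 823.77, C 306.23, H₂O 306.23
Sensible, products 25→193 °C: 54564 kJ/h
Q = ΔH = 29479 kJ/h = 8.1886 kW
Heat supplied = 8188.6 W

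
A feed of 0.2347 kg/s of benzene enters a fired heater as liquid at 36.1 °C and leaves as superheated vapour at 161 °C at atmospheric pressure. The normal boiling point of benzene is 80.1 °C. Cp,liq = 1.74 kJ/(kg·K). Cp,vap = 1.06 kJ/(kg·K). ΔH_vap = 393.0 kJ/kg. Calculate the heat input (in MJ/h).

Q = 469 MJ/h

liquid 36.1→80.1 °C: 76.56 kJ/kg
vaporisation at 80.1 °C: 393 kJ/kg
vapour 80.1→161 °C: 85.754 kJ/kg
Δh = 76.56 + 393 + 85.754 = 555.31 kJ/kg
Q = ṁ·Δh = 0.2347 kg/s × 555.31 kJ/kg = 130.33 kJ/s
|Q| = 130.33 kW = 469.2 MJ/h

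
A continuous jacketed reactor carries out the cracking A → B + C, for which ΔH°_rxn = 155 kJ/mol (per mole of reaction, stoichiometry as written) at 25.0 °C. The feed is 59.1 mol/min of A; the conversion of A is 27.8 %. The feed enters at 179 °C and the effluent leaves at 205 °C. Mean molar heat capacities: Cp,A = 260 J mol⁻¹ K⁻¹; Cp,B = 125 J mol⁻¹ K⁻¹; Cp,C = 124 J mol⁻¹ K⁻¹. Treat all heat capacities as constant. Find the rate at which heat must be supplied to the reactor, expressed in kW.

Extent of reaction ξ = 0.278 × 59.1 = 16.43 mol/min
Reaction term: ξ·ΔH°_rxn = 16.43 × 155 = 2546.6 kJ/min
Sensible, feed 179→25 °C: -2366.4 kJ/min
Outlet flows (mol/min): A 42.67, B 16.43, C 16.43
Sensible, products 25→205 °C: 2733.3 kJ/min
Q = ΔH = 2913.6 kJ/min = 48.56 kW
Heat supplied = 48.56 kW

Q_in = 48.6 kW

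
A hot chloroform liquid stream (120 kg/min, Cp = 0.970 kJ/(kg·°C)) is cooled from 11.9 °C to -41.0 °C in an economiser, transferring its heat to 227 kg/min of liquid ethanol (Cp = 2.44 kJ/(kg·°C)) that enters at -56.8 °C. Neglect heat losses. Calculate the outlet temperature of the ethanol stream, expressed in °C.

Heat released by hot stream: Q = 120 × 0.970 × (11.9 − -41.0) = 6157.6 kJ/min
Energy balance on cold side (adiabatic exchanger): Q = ṁ_c·Cp_c·(T_c,out − T_c,in)
T_c,out = -56.8 + 6157.6/(227 × 2.44) = -45.683 °C

T_c,out = -45.7 °C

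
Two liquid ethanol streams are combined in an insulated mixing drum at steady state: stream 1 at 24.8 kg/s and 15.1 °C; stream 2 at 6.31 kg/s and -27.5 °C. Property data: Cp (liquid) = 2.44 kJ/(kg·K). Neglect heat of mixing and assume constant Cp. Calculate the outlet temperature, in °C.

Energy balance with Q = 0: Σ ṁᵢCp,ᵢ(T_out − Tᵢ) = 0
Σ ṁᵢCp,ᵢTᵢ = 24.8×2.44×15.1 + 6.31×2.44×-27.5 = 490.33
Σ ṁᵢCp,ᵢ = 24.8×2.44 + 6.31×2.44 = 75.908
T_out = 490.33 / 75.908 = 6.4595 °C

T_out = 6.46 °C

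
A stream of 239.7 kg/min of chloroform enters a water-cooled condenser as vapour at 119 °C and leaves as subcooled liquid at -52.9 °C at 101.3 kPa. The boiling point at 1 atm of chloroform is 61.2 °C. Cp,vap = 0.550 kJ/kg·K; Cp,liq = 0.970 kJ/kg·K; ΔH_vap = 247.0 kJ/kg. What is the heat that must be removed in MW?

Q_c = 1.56 MW

vapour 119→61.2 °C: -31.79 kJ/kg
condensation at 61.2 °C: -247 kJ/kg
liquid 61.2→-52.9 °C: -110.68 kJ/kg
Δh = -31.79 + -247 + -110.68 = -389.47 kJ/kg
Q = ṁ·Δh = 239.7 kg/min × -389.47 kJ/kg = -93355 kJ/min
|Q| = 1555.9 kW = 1.5559 MW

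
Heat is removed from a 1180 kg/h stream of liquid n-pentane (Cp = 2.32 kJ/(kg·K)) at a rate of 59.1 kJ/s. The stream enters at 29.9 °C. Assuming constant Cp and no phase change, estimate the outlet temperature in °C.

T_out = -47.8 °C

Q = 59.1 kJ/s = 212760 kJ/h
ΔT = Q/(ṁ·Cp) = 212760/(1180×2.32) = 77.718 K
T_out = 29.9 − 77.718 = -47.818 °C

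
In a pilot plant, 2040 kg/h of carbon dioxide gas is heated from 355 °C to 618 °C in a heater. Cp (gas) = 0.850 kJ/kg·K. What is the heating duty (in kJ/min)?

Q = 7600 kJ/min

Q = ṁ·Cp·ΔT = 2040 × 0.850 × (618 − 355) = 456040 kJ/h
Converting: 456040 / 3600 s = 126.68 kW
Heating duty = 7600.7 kJ/min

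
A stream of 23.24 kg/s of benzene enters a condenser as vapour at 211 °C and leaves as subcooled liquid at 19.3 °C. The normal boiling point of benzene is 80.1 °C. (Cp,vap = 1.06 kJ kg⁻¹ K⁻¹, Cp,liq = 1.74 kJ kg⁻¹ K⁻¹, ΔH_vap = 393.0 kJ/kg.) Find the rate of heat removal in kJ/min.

Q_c = 889000 kJ/min

vapour 211→80.1 °C: -138.75 kJ/kg
condensation at 80.1 °C: -393 kJ/kg
liquid 80.1→19.3 °C: -105.79 kJ/kg
Δh = -138.75 + -393 + -105.79 = -637.55 kJ/kg
Q = ṁ·Δh = 23.24 kg/s × -637.55 kJ/kg = -14817 kJ/s
|Q| = 14817 kW = 888990 kJ/min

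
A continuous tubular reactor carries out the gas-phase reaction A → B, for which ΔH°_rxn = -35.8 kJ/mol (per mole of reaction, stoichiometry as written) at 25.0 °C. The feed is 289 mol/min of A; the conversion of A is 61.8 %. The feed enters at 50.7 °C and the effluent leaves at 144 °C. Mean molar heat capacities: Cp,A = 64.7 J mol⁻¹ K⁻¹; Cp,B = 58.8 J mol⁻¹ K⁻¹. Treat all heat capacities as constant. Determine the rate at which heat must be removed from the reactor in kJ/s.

Extent of reaction ξ = 0.618 × 289 = 178.6 mol/min
Reaction term: ξ·ΔH°_rxn = 178.6 × -35.8 = -6394 kJ/min
Sensible, feed 50.7→25 °C: -480.55 kJ/min
Outlet flows (mol/min): A 110.4, B 178.6
Sensible, products 25→144 °C: 2099.7 kJ/min
Q = ΔH = -4774.8 kJ/min = -79.58 kW
Heat removed = 79.58 kJ/s

Q_out = 79.6 kJ/s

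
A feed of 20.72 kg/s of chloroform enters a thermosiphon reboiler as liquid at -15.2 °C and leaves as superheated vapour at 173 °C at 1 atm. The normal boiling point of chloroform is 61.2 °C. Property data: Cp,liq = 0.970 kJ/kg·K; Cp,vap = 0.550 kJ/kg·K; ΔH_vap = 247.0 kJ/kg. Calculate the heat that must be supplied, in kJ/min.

liquid -15.2→61.2 °C: 74.108 kJ/kg
vaporisation at 61.2 °C: 247 kJ/kg
vapour 61.2→173 °C: 61.49 kJ/kg
Δh = 74.108 + 247 + 61.49 = 382.6 kJ/kg
Q = ṁ·Δh = 20.72 kg/s × 382.6 kJ/kg = 7927.4 kJ/s
|Q| = 7927.4 kW = 475650 kJ/min

Q = 476000 kJ/min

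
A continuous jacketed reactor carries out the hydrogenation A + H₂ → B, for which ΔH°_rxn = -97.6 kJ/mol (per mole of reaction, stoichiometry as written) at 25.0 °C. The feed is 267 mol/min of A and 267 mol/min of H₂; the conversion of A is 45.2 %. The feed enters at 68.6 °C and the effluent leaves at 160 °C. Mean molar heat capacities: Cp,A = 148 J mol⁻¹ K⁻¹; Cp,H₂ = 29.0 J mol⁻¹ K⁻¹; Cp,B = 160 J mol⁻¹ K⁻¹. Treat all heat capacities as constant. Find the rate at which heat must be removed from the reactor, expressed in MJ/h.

Extent of reaction ξ = 0.452 × 267 = 120.68 mol/min
Reaction term: ξ·ΔH°_rxn = 120.68 × -97.6 = -11779 kJ/min
Sensible, feed 68.6→25 °C: -2060.5 kJ/min
Outlet flows (mol/min): A 146.32, H₂ 146.32, B 120.68
Sensible, products 25→160 °C: 6103 kJ/min
Q = ΔH = -7736.3 kJ/min = -128.94 kW
Heat removed = 464.18 MJ/h

Q_out = 464 MJ/h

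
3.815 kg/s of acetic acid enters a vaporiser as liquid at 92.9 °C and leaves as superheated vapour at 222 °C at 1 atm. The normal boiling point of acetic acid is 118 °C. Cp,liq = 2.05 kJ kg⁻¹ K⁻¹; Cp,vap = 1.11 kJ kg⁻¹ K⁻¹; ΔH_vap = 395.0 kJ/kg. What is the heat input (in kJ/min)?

liquid 92.9→118 °C: 51.455 kJ/kg
vaporisation at 118 °C: 395 kJ/kg
vapour 118→222 °C: 115.44 kJ/kg
Δh = 51.455 + 395 + 115.44 = 561.89 kJ/kg
Q = ṁ·Δh = 3.815 kg/s × 561.89 kJ/kg = 2143.6 kJ/s
|Q| = 2143.6 kW = 128620 kJ/min

Q = 129000 kJ/min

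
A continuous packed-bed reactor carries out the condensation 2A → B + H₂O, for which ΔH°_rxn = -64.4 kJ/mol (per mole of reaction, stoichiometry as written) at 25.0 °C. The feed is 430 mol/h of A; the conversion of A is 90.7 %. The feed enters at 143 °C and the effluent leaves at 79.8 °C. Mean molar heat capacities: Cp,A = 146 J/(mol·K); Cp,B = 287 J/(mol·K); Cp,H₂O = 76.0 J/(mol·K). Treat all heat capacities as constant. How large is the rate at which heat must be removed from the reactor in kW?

Extent of reaction ξ = 0.907 × 430 / 2 = 195 mol/h
Reaction term: ξ·ΔH°_rxn = 195 × -64.4 = -12558 kJ/h
Sensible, feed 143→25 °C: -7408 kJ/h
Outlet flows (mol/h): A 39.99, B 195, H₂O 195
Sensible, products 25→79.8 °C: 4199.1 kJ/h
Q = ΔH = -15767 kJ/h = -4.3798 kW
Heat removed = 4.3798 kW

Q_out = 4.38 kW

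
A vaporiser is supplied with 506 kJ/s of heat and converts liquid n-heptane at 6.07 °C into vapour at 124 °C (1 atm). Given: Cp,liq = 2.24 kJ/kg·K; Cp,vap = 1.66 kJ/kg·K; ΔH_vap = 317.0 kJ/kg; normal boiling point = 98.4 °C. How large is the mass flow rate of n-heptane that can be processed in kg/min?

ṁ = 53.6 kg/min

Δh = 2.24×(98.4−6.07) + 317.0 + 1.66×(124−98.4) = 566.32 kJ/kg
Q = 506 kJ/s = 506 kJ/s = 30360 kJ/min
ṁ = Q/Δh = 30360 / 566.32 = 53.61 kg/min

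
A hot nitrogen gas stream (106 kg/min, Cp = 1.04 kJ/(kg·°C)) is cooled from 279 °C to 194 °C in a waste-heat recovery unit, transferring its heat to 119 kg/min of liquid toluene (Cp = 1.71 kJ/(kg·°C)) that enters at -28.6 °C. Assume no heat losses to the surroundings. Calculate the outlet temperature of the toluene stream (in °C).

T_c,out = 17.4 °C

Heat released by hot stream: Q = 106 × 1.04 × (279 − 194) = 9370.4 kJ/min
Energy balance on cold side (adiabatic exchanger): Q = ṁ_c·Cp_c·(T_c,out − T_c,in)
T_c,out = -28.6 + 9370.4/(119 × 1.71) = 17.448 °C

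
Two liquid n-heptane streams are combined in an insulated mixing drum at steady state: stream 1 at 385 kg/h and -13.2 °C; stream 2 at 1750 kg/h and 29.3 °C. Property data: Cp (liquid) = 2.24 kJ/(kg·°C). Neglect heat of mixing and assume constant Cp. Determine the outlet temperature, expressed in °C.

T_out = 21.6 °C

Energy balance with Q = 0: Σ ṁᵢCp,ᵢ(T_out − Tᵢ) = 0
T_out = Σ ṁᵢCp,ᵢTᵢ / Σ ṁᵢCp,ᵢ
      = 103470 / 4782.4 = 21.636 °C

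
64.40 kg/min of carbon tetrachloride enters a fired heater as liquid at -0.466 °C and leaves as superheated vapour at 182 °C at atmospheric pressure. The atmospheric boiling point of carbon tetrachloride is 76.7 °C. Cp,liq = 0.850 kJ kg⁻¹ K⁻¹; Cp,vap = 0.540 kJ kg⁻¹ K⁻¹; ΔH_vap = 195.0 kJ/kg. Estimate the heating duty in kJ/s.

Q = 341 kJ/s

liquid -0.466→76.7 °C: 65.591 kJ/kg
vaporisation at 76.7 °C: 195 kJ/kg
vapour 76.7→182 °C: 56.862 kJ/kg
Δh = 65.591 + 195 + 56.862 = 317.45 kJ/kg
Q = ṁ·Δh = 64.40 kg/min × 317.45 kJ/kg = 20444 kJ/min
|Q| = 340.73 kW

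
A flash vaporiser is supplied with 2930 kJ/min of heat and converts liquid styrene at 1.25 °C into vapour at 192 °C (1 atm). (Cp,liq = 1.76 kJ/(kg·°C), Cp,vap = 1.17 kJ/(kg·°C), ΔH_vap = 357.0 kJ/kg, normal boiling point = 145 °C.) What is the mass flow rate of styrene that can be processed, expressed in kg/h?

ṁ = 264 kg/h

Δh = 1.76×(145−1.25) + 357.0 + 1.17×(192−145) = 664.99 kJ/kg
Q = 2930 kJ/min = 48.833 kJ/s = 175800 kJ/h
ṁ = Q/Δh = 175800 / 664.99 = 264.36 kg/h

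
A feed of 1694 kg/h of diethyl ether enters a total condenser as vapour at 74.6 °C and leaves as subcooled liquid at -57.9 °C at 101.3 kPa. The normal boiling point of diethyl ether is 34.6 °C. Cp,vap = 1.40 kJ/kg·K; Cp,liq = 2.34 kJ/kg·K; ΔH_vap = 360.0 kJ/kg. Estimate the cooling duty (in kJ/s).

vapour 74.6→34.6 °C: -56 kJ/kg
condensation at 34.6 °C: -360 kJ/kg
liquid 34.6→-57.9 °C: -216.45 kJ/kg
Δh = -56 + -360 + -216.45 = -632.45 kJ/kg
Q = ṁ·Δh = 1694 kg/h × -632.45 kJ/kg = -1.0714e+06 kJ/h
|Q| = 297.6 kW

Q_c = 298 kJ/s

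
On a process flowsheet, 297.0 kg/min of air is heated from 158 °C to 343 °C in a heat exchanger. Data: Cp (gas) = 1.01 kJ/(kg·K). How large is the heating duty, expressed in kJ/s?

Q = ṁ·Cp·ΔT = 297.0 × 1.01 × (343 − 158) = 55494 kJ/min
Converting: 55494 / 60 s = 924.91 kW

Q = 925 kJ/s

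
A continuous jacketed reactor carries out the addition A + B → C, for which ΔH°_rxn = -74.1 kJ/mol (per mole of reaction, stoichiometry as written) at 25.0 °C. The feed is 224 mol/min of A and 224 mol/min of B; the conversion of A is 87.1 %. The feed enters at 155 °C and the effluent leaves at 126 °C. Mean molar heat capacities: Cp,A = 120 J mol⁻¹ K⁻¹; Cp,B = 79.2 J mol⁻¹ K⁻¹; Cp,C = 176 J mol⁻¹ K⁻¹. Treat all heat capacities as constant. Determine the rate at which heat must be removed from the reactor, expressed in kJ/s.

Q_out = 270 kJ/s

Extent of reaction ξ = 0.871 × 224 = 195.1 mol/min
Reaction term: ξ·ΔH°_rxn = 195.1 × -74.1 = -14457 kJ/min
Sensible, feed 155→25 °C: -5800.7 kJ/min
Outlet flows (mol/min): A 28.896, B 28.896, C 195.1
Sensible, products 25→126 °C: 4049.5 kJ/min
Q = ΔH = -16208 kJ/min = -270.14 kW
Heat removed = 270.14 kJ/s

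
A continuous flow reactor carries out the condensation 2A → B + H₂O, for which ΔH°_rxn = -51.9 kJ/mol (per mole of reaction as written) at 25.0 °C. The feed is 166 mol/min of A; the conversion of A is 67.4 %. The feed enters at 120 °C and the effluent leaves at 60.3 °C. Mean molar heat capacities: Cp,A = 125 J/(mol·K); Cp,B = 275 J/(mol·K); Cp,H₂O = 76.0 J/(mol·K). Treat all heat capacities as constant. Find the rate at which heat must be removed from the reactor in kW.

Q_out = 65.7 kW

Extent of reaction ξ = 0.674 × 166 / 2 = 55.942 mol/min
Reaction term: ξ·ΔH°_rxn = 55.942 × -51.9 = -2903.4 kJ/min
Sensible, feed 120→25 °C: -1971.2 kJ/min
Outlet flows (mol/min): A 54.116, B 55.942, H₂O 55.942
Sensible, products 25→60.3 °C: 931.93 kJ/min
Q = ΔH = -3942.7 kJ/min = -65.712 kW
Heat removed = 65.712 kW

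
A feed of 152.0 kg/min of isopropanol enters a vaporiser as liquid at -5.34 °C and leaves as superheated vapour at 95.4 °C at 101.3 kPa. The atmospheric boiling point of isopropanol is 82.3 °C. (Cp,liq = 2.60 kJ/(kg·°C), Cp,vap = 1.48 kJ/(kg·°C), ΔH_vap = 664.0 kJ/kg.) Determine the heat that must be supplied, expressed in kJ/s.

Q = 2310 kJ/s

liquid -5.34→82.3 °C: 227.86 kJ/kg
vaporisation at 82.3 °C: 664 kJ/kg
vapour 82.3→95.4 °C: 19.388 kJ/kg
Δh = 227.86 + 664 + 19.388 = 911.25 kJ/kg
Q = ṁ·Δh = 152.0 kg/min × 911.25 kJ/kg = 138510 kJ/min
|Q| = 2308.5 kW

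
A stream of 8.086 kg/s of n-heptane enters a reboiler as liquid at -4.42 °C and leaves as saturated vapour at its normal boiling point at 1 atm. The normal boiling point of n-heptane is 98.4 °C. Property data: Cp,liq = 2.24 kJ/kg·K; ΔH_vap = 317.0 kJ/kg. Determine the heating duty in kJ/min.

liquid -4.42→98.4 °C: 230.32 kJ/kg
vaporisation at 98.4 °C: 317 kJ/kg
Δh = 230.32 + 317 = 547.32 kJ/kg
Q = ṁ·Δh = 8.086 kg/s × 547.32 kJ/kg = 4425.6 kJ/s
|Q| = 4425.6 kW = 265540 kJ/min

Q = 266000 kJ/min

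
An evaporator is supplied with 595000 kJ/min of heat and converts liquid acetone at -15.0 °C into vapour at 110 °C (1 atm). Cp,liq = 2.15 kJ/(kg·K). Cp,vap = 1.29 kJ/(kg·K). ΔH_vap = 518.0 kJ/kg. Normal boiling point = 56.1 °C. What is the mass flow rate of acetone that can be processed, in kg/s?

Δh = 2.15×(56.1−-15.0) + 518.0 + 1.29×(110−56.1) = 740.4 kJ/kg
Q = 595000 kJ/min = 9916.7 kJ/s = 9916.7 kJ/s
ṁ = Q/Δh = 9916.7 / 740.4 = 13.394 kg/s

ṁ = 13.4 kg/s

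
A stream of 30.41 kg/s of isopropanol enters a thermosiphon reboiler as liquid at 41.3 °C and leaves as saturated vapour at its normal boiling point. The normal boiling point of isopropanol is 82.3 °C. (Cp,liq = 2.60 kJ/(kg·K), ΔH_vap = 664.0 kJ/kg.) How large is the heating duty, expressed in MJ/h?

Q = 84400 MJ/h

liquid 41.3→82.3 °C: 106.6 kJ/kg
vaporisation at 82.3 °C: 664 kJ/kg
Δh = 106.6 + 664 = 770.6 kJ/kg
Q = ṁ·Δh = 30.41 kg/s × 770.6 kJ/kg = 23434 kJ/s
|Q| = 23434 kW = 84362 MJ/h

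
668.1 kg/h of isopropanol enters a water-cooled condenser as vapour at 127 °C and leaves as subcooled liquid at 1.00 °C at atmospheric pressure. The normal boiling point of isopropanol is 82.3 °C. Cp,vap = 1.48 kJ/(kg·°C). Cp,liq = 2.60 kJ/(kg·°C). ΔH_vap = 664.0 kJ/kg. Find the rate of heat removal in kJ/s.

Q_c = 175 kJ/s

vapour 127→82.3 °C: -66.156 kJ/kg
condensation at 82.3 °C: -664 kJ/kg
liquid 82.3→1.00 °C: -211.38 kJ/kg
Δh = -66.156 + -664 + -211.38 = -941.54 kJ/kg
Q = ṁ·Δh = 668.1 kg/h × -941.54 kJ/kg = -629040 kJ/h
|Q| = 174.73 kW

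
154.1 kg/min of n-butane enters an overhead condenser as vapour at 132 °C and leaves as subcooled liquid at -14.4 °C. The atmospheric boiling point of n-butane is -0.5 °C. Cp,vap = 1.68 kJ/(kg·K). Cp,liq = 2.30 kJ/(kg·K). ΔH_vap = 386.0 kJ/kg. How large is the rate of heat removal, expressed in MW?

Q_c = 1.65 MW

vapour 132→-0.5 °C: -222.6 kJ/kg
condensation at -0.5 °C: -386 kJ/kg
liquid -0.5→-14.4 °C: -31.97 kJ/kg
Δh = -222.6 + -386 + -31.97 = -640.57 kJ/kg
Q = ṁ·Δh = 154.1 kg/min × -640.57 kJ/kg = -98712 kJ/min
|Q| = 1645.2 kW = 1.6452 MW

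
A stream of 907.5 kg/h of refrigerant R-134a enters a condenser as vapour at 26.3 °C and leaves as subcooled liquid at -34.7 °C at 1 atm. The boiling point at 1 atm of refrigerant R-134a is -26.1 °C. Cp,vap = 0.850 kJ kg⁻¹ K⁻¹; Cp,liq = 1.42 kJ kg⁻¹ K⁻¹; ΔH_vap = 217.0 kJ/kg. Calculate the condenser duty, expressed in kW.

vapour 26.3→-26.1 °C: -44.54 kJ/kg
condensation at -26.1 °C: -217 kJ/kg
liquid -26.1→-34.7 °C: -12.212 kJ/kg
Δh = -44.54 + -217 + -12.212 = -273.75 kJ/kg
Q = ṁ·Δh = 907.5 kg/h × -273.75 kJ/kg = -248430 kJ/h
|Q| = 69.008 kW

Q_c = 69.0 kW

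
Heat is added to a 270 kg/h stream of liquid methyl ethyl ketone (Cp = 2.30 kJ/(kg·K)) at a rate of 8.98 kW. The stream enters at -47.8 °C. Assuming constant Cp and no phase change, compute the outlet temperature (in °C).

Q = 8.98 kW = 32328 kJ/h
ΔT = Q/(ṁ·Cp) = 32328/(270×2.30) = 52.058 K
T_out = -47.8 + 52.058 = 4.258 °C

T_out = 4.26 °C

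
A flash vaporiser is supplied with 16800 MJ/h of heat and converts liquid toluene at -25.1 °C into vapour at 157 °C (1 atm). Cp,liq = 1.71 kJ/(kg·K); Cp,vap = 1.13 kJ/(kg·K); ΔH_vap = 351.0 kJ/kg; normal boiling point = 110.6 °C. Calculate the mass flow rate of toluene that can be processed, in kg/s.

Δh = 1.71×(110.6−-25.1) + 351.0 + 1.13×(157−110.6) = 635.48 kJ/kg
Q = 16800 MJ/h = 4666.7 kJ/s = 4666.7 kJ/s
ṁ = Q/Δh = 4666.7 / 635.48 = 7.3435 kg/s

ṁ = 7.34 kg/s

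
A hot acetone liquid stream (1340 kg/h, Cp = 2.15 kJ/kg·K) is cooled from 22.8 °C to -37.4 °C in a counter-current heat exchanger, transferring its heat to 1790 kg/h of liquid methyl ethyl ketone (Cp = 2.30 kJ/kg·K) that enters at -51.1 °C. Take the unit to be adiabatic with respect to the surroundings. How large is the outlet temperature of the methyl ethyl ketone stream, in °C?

Heat released by hot stream: Q = 1340 × 2.15 × (22.8 − -37.4) = 173440 kJ/h
Energy balance on cold side (adiabatic exchanger): Q = ṁ_c·Cp_c·(T_c,out − T_c,in)
T_c,out = -51.1 + 173440/(1790 × 2.30) = -8.9732 °C

T_c,out = -8.97 °C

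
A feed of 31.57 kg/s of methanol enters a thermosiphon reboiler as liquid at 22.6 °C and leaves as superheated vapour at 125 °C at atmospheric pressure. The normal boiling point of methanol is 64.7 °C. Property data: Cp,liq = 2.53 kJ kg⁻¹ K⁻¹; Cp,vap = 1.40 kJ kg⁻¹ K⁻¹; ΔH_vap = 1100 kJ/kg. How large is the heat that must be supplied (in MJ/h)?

Q = 147000 MJ/h

liquid 22.6→64.7 °C: 106.51 kJ/kg
vaporisation at 64.7 °C: 1100 kJ/kg
vapour 64.7→125 °C: 84.42 kJ/kg
Δh = 106.51 + 1100 + 84.42 = 1290.9 kJ/kg
Q = ṁ·Δh = 31.57 kg/s × 1290.9 kJ/kg = 40755 kJ/s
|Q| = 40755 kW = 146720 MJ/h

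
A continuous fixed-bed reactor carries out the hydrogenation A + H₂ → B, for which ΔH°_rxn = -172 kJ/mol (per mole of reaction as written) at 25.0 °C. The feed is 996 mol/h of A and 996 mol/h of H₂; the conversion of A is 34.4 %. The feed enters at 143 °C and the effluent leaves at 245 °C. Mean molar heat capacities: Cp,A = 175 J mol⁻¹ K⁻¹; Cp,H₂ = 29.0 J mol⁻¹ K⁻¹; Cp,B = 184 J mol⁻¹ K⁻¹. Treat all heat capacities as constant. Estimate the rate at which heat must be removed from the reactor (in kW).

Extent of reaction ξ = 0.344 × 996 = 342.62 mol/h
Reaction term: ξ·ΔH°_rxn = 342.62 × -172 = -58931 kJ/h
Sensible, feed 143→25 °C: -23976 kJ/h
Outlet flows (mol/h): A 653.38, H₂ 653.38, B 342.62
Sensible, products 25→245 °C: 43193 kJ/h
Q = ΔH = -39714 kJ/h = -11.032 kW
Heat removed = 11.032 kW

Q_out = 11.0 kW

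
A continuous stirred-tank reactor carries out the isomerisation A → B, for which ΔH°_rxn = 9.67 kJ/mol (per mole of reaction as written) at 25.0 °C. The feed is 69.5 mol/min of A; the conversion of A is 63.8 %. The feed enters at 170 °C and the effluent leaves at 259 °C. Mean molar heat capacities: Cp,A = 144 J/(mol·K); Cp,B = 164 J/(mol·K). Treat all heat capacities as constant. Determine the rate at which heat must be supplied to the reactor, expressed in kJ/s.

Extent of reaction ξ = 0.638 × 69.5 = 44.341 mol/min
Reaction term: ξ·ΔH°_rxn = 44.341 × 9.67 = 428.78 kJ/min
Sensible, feed 170→25 °C: -1451.2 kJ/min
Outlet flows (mol/min): A 25.159, B 44.341
Sensible, products 25→259 °C: 2549.4 kJ/min
Q = ΔH = 1527 kJ/min = 25.45 kW
Heat supplied = 25.45 kJ/s

Q_in = 25.5 kJ/s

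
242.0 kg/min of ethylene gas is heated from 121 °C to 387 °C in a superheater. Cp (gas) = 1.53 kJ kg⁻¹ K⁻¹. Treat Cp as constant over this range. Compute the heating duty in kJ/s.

Q = ṁ·Cp·ΔT = 242.0 × 1.53 × (387 − 121) = 98489 kJ/min
Converting: 98489 / 60 s = 1641.5 kW

Q = 1640 kJ/s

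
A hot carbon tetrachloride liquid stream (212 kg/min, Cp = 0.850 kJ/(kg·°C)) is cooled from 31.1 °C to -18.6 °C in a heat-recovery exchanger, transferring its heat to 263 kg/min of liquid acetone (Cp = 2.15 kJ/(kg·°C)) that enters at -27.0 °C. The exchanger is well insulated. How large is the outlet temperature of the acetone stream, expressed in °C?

Heat released by hot stream: Q = 212 × 0.850 × (31.1 − -18.6) = 8955.9 kJ/min
Energy balance on cold side (adiabatic exchanger): Q = ṁ_c·Cp_c·(T_c,out − T_c,in)
T_c,out = -27.0 + 8955.9/(263 × 2.15) = -11.161 °C

T_c,out = -11.2 °C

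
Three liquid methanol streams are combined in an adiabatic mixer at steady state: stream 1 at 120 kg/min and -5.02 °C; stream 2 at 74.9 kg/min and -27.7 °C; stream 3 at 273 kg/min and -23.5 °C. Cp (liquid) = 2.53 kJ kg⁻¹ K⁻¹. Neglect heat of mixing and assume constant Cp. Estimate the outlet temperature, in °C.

Adiabatic, steady state ⇒ Σ ṁᵢCp,ᵢ(T_out − Tᵢ) = 0
Σ ṁᵢCp,ᵢTᵢ = 120×2.53×-5.02 + 74.9×2.53×-27.7 + 273×2.53×-23.5 = -23004
Σ ṁᵢCp,ᵢ = 120×2.53 + 74.9×2.53 + 273×2.53 = 1183.8
T_out = -23004 / 1183.8 = -19.433 °C

T_out = -19.4 °C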